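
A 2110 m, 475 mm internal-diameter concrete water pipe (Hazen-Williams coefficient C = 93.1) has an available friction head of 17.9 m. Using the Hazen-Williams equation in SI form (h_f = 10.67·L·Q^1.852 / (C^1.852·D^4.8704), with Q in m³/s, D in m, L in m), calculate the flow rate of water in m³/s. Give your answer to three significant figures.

Rearranging: Q = [h_f·C^1.852·D^4.8704 / (10.67·L)]^(1/1.852)
Q = [17.9·93.1^1.852·0.475^4.8704 / (10.67·2110)]^0.540 = 0.2787 m³/s

Q ≈ 0.279 m³/s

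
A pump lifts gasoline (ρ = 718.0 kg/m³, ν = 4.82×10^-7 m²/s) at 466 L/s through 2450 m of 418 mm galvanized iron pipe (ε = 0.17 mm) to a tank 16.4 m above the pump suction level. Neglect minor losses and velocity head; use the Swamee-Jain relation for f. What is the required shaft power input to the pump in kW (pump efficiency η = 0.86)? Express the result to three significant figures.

V = 4Q/(πD²) = 3.396 m/s; Re = 2.94×10^6; ε/D = 4.07×10^-4; f = 0.01622
h_f = f(L/D)V²/2g = 55.87 m
Total head H = z + h_f = 16.4 + 55.87 = 72.27 m
P_hyd = ρgQH = 718.0·9.81·0.466·72.27 = 237.2 kW
P_shaft = P_hyd/η = 237.2/0.86 = 275.8 kW

P_shaft ≈ 276 kW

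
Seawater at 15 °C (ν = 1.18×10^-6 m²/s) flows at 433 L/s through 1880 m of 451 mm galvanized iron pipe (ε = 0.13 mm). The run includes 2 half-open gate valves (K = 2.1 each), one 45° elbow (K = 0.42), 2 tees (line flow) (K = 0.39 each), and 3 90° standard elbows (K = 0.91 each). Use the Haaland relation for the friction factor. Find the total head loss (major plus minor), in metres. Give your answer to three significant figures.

H_L ≈ 27.2 m

V = 4Q/(πD²) = 2.710 m/s; V²/2g = 0.3744 m
Re = 1.04×10^6, ε/D = 2.88×10^-4 → f = 0.01547 (Haaland)
Major: h_f = f(L/D)·V²/2g = 0.01547·4169·0.3744 = 24.15 m
Minor: ΣK = 8.13; h_m = ΣK·V²/2g = 3.044 m
Total H_L = 24.15 + 3.044 = 27.20 m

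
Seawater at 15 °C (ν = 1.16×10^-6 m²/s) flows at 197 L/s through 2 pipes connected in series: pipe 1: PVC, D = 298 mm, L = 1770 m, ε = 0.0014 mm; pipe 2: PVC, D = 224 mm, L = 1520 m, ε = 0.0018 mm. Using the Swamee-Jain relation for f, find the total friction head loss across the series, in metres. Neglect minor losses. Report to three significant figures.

Pipe 1: V = 2.825 m/s, Re = 7.26×10^5, ε/D = 4.70×10^-6, f = 0.01236, h_1 = f(L/D)V²/2g = 29.84 m
Pipe 2: V = 4.999 m/s, Re = 9.65×10^5, ε/D = 8.04×10^-6, f = 0.01187, h_2 = f(L/D)V²/2g = 102.6 m
Series → Q common, losses add: H = Σh = 132.4 m

H ≈ 132 m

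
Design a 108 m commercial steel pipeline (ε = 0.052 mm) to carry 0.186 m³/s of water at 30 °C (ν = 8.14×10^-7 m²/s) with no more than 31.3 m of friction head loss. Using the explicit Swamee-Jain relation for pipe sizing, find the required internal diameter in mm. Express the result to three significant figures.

Swamee-Jain (Type III): D = 0.66·[ε^1.25·(LQ²/(gh_f))^4.75 + ν·Q^9.4·(L/(gh_f))^5.2]^0.04
LQ²/(gh_f) = 0.01217; L/(gh_f) = 0.3517
Term 1 = ε^1.25·(…)^4.75 = 3.55×10^-15; Term 2 = ν·Q^9.4·(…)^5.2 = 4.83×10^-16
D = 0.66·(3.55×10^-15 + 4.83×10^-16)^0.04 = 0.1753 m = 175 mm
Check: V = 7.71 m/s, Re = 1.66×10^6, f = 0.01544, h_f = 28.8 m ≈ 31.3 m ✓

D ≈ 175 mm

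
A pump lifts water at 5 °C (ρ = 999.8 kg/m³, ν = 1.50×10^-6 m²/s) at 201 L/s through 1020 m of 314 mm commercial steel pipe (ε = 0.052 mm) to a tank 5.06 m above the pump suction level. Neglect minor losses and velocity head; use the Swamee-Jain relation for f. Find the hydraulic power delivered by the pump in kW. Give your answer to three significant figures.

V = 4Q/(πD²) = 2.596 m/s; Re = 5.43×10^5; ε/D = 1.66×10^-4; f = 0.01506
h_f = f(L/D)V²/2g = 16.80 m
Total head H = z + h_f = 5.06 + 16.80 = 21.86 m
P_hyd = ρgQH = 999.8·9.81·0.201·21.86 = 43.10 kW

P_hyd ≈ 43.1 kW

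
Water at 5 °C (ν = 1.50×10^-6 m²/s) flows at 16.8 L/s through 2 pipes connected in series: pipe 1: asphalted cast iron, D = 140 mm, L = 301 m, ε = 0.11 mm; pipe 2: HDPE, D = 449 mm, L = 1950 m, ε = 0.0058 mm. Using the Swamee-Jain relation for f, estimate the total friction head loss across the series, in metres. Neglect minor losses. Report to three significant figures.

H ≈ 2.87 m

Pipe 1: V = 1.091 m/s, Re = 1.02×10^5, ε/D = 7.86×10^-4, f = 0.02153, h_1 = f(L/D)V²/2g = 2.809 m
Pipe 2: V = 0.1061 m/s, Re = 3.18×10^4, ε/D = 1.29×10^-5, f = 0.02310, h_2 = f(L/D)V²/2g = 0.05756 m
Series → Q common, losses add: H = Σh = 2.867 m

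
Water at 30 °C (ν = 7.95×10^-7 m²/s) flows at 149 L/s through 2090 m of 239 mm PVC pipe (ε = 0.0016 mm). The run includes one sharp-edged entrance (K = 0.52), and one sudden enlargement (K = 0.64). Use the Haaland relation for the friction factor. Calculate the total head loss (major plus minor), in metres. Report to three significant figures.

V = 4Q/(πD²) = 3.321 m/s; V²/2g = 0.5622 m
Re = 9.98×10^5, ε/D = 6.69×10^-6 → f = 0.01171 (Haaland)
Major: h_f = f(L/D)·V²/2g = 0.01171·8745·0.5622 = 57.55 m
Minor: ΣK = 1.16; h_m = ΣK·V²/2g = 0.6522 m
Total H_L = 57.55 + 0.6522 = 58.21 m

H_L ≈ 58.2 m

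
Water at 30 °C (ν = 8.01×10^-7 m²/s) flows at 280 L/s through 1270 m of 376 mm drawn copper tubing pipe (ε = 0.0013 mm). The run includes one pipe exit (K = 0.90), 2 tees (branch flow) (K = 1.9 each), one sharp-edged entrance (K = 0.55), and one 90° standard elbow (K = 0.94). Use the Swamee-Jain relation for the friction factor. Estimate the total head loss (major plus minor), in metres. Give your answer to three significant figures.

V = 4Q/(πD²) = 2.522 m/s; V²/2g = 0.3241 m
Re = 1.18×10^6, ε/D = 3.46×10^-6 → f = 0.01138 (Swamee-Jain)
Major: h_f = f(L/D)·V²/2g = 0.01138·3378·0.3241 = 12.46 m
Minor: ΣK = 6.19; h_m = ΣK·V²/2g = 2.006 m
Total H_L = 12.46 + 2.006 = 14.47 m

H_L ≈ 14.5 m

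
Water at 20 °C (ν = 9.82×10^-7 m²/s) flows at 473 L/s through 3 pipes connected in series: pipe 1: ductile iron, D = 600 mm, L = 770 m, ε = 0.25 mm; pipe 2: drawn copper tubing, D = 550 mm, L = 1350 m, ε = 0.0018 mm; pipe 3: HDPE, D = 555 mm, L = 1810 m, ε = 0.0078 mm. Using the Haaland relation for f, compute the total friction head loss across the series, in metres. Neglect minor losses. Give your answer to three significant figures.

Pipe 1: V = 1.673 m/s, Re = 1.02×10^6, ε/D = 4.17×10^-4, f = 0.01656, h_1 = f(L/D)V²/2g = 3.031 m
Pipe 2: V = 1.991 m/s, Re = 1.12×10^6, ε/D = 3.27×10^-6, f = 0.01144, h_2 = f(L/D)V²/2g = 5.670 m
Pipe 3: V = 1.955 m/s, Re = 1.11×10^6, ε/D = 1.41×10^-5, f = 0.01167, h_3 = f(L/D)V²/2g = 7.417 m
Series → Q common, losses add: H = Σh = 16.12 m

H ≈ 16.1 m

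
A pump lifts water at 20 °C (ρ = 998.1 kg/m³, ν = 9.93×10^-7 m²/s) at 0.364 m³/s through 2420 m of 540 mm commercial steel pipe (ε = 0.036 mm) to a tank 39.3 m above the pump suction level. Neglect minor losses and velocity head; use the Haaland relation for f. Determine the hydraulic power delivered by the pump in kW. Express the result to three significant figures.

P_hyd ≈ 167 kW

V = 4Q/(πD²) = 1.589 m/s; Re = 8.64×10^5; ε/D = 6.67×10^-5; f = 0.01300
h_f = f(L/D)V²/2g = 7.500 m
Total head H = z + h_f = 39.3 + 7.500 = 46.80 m
P_hyd = ρgQH = 998.1·9.81·0.364·46.80 = 166.8 kW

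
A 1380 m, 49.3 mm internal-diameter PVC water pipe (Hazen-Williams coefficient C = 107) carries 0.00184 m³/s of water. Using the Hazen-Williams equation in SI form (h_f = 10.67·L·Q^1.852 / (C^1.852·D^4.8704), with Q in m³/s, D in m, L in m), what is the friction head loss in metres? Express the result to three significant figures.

h_f = 10.67·1380·0.00184^1.852 / (107^1.852·0.0493^4.8704) = 51.34 m

h_f ≈ 51.3 m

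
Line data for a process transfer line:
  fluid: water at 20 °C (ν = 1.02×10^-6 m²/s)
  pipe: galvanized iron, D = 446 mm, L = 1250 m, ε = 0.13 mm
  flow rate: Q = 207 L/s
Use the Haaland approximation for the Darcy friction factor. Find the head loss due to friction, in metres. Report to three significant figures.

V = 4Q/(πD²) = 4·0.207/(π·0.446²) = 1.325 m/s
Re = VD/ν = 1.325·0.446/1.02×10^-6 = 5.79×10^5 → turbulent
ε/D = 0.13/446 = 2.91×10^-4
Haaland: f = 0.01594
h_f = f(L/D)V²/(2g) = 0.01594·(1250/0.446)·1.325²/(2·9.81) = 3.997 m

h_f ≈ 4.00 m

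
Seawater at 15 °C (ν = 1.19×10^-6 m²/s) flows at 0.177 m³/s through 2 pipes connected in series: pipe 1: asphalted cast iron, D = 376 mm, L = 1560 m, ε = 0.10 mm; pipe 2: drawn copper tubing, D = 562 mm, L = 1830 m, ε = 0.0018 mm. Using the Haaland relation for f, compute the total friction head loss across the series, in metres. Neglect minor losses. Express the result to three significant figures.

Pipe 1: V = 1.594 m/s, Re = 5.04×10^5, ε/D = 2.66×10^-4, f = 0.01587, h_1 = f(L/D)V²/2g = 8.526 m
Pipe 2: V = 0.7135 m/s, Re = 3.37×10^5, ε/D = 3.20×10^-6, f = 0.01406, h_2 = f(L/D)V²/2g = 1.188 m
Series → Q common, losses add: H = Σh = 9.714 m

H ≈ 9.71 m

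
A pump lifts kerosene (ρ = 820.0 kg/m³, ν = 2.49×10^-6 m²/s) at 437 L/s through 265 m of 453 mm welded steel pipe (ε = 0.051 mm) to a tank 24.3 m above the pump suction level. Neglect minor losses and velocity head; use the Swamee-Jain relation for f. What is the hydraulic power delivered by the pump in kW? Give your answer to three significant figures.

V = 4Q/(πD²) = 2.711 m/s; Re = 4.93×10^5; ε/D = 1.13×10^-4; f = 0.01463
h_f = f(L/D)V²/2g = 3.208 m
Total head H = z + h_f = 24.3 + 3.208 = 27.51 m
P_hyd = ρgQH = 820.0·9.81·0.437·27.51 = 96.70 kW

P_hyd ≈ 96.7 kW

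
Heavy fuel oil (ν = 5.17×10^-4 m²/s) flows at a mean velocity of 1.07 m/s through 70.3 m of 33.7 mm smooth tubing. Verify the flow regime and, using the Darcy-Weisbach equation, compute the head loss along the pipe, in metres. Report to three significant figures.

Re = VD/ν = 1.07·0.03370/5.17×10^-4 = 69.7 → laminar (Re < 2300)
f = 64/Re = 0.9176
h_f = f(L/D)V²/(2g) = 0.9176·(70.3/0.03370)·1.07²/(2·9.81) = 111.7 m

h_f ≈ 112 m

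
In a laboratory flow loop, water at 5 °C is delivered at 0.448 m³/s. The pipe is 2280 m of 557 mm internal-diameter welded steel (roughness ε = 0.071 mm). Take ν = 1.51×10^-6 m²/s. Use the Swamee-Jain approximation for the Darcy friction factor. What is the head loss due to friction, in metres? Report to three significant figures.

V = 4Q/(πD²) = 4·0.448/(π·0.557²) = 1.839 m/s
Re = VD/ν = 1.839·0.557/1.51×10^-6 = 6.78×10^5 → turbulent
ε/D = 0.071/557 = 1.27×10^-4
Swamee-Jain: f = 0.01434
h_f = f(L/D)V²/(2g) = 0.01434·(2280/0.557)·1.839²/(2·9.81) = 10.12 m

h_f ≈ 10.1 m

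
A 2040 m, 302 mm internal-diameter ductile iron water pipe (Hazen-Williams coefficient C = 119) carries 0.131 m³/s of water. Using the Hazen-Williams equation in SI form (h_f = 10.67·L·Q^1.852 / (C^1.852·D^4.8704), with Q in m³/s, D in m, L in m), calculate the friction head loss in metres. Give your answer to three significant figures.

h_f = 10.67·2040·0.131^1.852 / (119^1.852·0.302^4.8704) = 24.64 m

h_f ≈ 24.6 m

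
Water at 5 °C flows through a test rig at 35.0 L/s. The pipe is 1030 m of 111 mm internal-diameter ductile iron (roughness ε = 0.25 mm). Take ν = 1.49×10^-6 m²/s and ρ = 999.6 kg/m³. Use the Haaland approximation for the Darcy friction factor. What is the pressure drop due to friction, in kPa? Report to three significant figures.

V = 4Q/(πD²) = 4·0.0350/(π·0.111²) = 3.617 m/s
Re = VD/ν = 3.617·0.111/1.49×10^-6 = 2.69×10^5 → turbulent
ε/D = 0.25/111 = 0.00225
Haaland: f = 0.02477
h_f = f(L/D)V²/(2g) = 0.02477·(1030/0.111)·3.617²/(2·9.81) = 153.3 m
Δp = ρg·h_f = 999.6·9.81·153.3 = 1503 kPa

Δp ≈ 1500 kPa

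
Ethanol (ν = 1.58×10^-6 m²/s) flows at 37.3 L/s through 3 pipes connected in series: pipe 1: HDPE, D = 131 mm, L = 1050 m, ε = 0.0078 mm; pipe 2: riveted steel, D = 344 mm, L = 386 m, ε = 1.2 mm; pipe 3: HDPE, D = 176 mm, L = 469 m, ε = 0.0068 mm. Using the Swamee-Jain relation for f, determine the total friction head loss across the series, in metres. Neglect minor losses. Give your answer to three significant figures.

Pipe 1: V = 2.767 m/s, Re = 2.29×10^5, ε/D = 5.95×10^-5, f = 0.01569, h_1 = f(L/D)V²/2g = 49.10 m
Pipe 2: V = 0.4013 m/s, Re = 8.74×10^4, ε/D = 0.00349, f = 0.02892, h_2 = f(L/D)V²/2g = 0.2664 m
Pipe 3: V = 1.533 m/s, Re = 1.71×10^5, ε/D = 3.86×10^-5, f = 0.01634, h_3 = f(L/D)V²/2g = 5.216 m
Series → Q common, losses add: H = Σh = 54.59 m

H ≈ 54.6 m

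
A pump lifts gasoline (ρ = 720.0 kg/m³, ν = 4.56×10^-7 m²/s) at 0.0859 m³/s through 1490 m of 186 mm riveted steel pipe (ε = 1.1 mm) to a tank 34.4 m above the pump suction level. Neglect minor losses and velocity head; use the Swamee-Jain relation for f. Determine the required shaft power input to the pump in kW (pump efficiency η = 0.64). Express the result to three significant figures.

V = 4Q/(πD²) = 3.161 m/s; Re = 1.29×10^6; ε/D = 0.00591; f = 0.03208
h_f = f(L/D)V²/2g = 130.9 m
Total head H = z + h_f = 34.4 + 130.9 = 165.3 m
P_hyd = ρgQH = 720.0·9.81·0.0859·165.3 = 100.3 kW
P_shaft = P_hyd/η = 100.3/0.64 = 156.7 kW

P_shaft ≈ 157 kW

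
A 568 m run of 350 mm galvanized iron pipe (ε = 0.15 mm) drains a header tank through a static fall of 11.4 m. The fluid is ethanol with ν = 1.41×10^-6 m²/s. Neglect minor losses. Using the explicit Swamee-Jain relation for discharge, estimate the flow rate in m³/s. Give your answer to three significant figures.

Q ≈ 0.275 m³/s

Swamee-Jain (Type II): Q = -0.965·√(gD⁵h_f/L)·ln[ε/(3.7D) + √(3.17ν²L/(gD³h_f))]
√(gD⁵h_f/L) = √(9.81·0.350⁵·11.4/568) = 0.03216
ε/(3.7D) = 1.16×10^-4; √(3.17ν²L/(gD³h_f)) = 2.73×10^-5
Q = -0.965·0.03216·ln(1.432×10^-4) = 0.2747 m³/s
Check: V = 2.85 m/s, Re = 7.09×10^5, f = 0.01702, h_f = 11.5 m ≈ 11.4 m ✓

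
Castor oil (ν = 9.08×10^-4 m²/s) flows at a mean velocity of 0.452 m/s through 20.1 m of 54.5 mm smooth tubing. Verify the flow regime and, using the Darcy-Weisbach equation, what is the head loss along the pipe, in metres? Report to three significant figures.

h_f ≈ 9.06 m

Re = VD/ν = 0.452·0.05450/9.08×10^-4 = 27.1 → laminar (Re < 2300)
f = 64/Re = 2.359
h_f = f(L/D)V²/(2g) = 2.359·(20.1/0.05450)·0.452²/(2·9.81) = 9.060 m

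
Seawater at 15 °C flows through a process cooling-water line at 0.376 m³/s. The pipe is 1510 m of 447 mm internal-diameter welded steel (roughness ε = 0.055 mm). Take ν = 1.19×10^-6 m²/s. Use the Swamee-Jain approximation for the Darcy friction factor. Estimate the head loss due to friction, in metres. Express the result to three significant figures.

V = 4Q/(πD²) = 4·0.376/(π·0.447²) = 2.396 m/s
Re = VD/ν = 2.396·0.447/1.19×10^-6 = 9.00×10^5 → turbulent
ε/D = 0.055/447 = 1.23×10^-4
Swamee-Jain: f = 0.01395
h_f = f(L/D)V²/(2g) = 0.01395·(1510/0.447)·2.396²/(2·9.81) = 13.79 m

h_f ≈ 13.8 m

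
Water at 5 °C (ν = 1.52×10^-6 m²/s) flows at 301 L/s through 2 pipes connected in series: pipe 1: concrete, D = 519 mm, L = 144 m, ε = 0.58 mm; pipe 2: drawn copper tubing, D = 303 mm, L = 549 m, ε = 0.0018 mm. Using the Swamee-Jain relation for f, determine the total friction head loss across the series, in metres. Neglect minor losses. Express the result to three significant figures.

Pipe 1: V = 1.423 m/s, Re = 4.86×10^5, ε/D = 0.00112, f = 0.02087, h_1 = f(L/D)V²/2g = 0.5974 m
Pipe 2: V = 4.174 m/s, Re = 8.32×10^5, ε/D = 5.94×10^-6, f = 0.01211, h_2 = f(L/D)V²/2g = 19.48 m
Series → Q common, losses add: H = Σh = 20.08 m

H ≈ 20.1 m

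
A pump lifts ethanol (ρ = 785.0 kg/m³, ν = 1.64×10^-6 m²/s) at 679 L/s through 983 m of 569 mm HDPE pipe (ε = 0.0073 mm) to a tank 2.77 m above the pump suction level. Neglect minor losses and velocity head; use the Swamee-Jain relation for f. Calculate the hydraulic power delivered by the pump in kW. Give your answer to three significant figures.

P_hyd ≈ 54.1 kW

V = 4Q/(πD²) = 2.670 m/s; Re = 9.26×10^5; ε/D = 1.28×10^-5; f = 0.01206
h_f = f(L/D)V²/2g = 7.569 m
Total head H = z + h_f = 2.77 + 7.569 = 10.34 m
P_hyd = ρgQH = 785.0·9.81·0.679·10.34 = 54.06 kW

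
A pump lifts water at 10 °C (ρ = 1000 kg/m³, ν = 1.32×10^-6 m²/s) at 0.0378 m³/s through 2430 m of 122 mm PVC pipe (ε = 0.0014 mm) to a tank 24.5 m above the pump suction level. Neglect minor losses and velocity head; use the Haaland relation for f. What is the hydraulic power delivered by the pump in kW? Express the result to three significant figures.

P_hyd ≈ 65.9 kW

V = 4Q/(πD²) = 3.234 m/s; Re = 2.99×10^5; ε/D = 1.15×10^-5; f = 0.01445
h_f = f(L/D)V²/2g = 153.3 m
Total head H = z + h_f = 24.5 + 153.3 = 177.8 m
P_hyd = ρgQH = 1000·9.81·0.0378·177.8 = 65.94 kW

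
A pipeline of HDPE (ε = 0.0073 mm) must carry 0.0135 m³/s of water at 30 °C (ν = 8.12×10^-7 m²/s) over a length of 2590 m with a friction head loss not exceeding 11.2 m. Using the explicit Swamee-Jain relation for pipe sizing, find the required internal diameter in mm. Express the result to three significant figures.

Swamee-Jain (Type III): D = 0.66·[ε^1.25·(LQ²/(gh_f))^4.75 + ν·Q^9.4·(L/(gh_f))^5.2]^0.04
LQ²/(gh_f) = 0.004296; L/(gh_f) = 23.57
Term 1 = ε^1.25·(…)^4.75 = 2.17×10^-18; Term 2 = ν·Q^9.4·(…)^5.2 = 2.96×10^-17
D = 0.66·(2.17×10^-18 + 2.96×10^-17)^0.04 = 0.1444 m = 144 mm
Check: V = 0.824 m/s, Re = 1.47×10^5, f = 0.01690, h_f = 10.5 m ≈ 11.2 m ✓

D ≈ 144 mm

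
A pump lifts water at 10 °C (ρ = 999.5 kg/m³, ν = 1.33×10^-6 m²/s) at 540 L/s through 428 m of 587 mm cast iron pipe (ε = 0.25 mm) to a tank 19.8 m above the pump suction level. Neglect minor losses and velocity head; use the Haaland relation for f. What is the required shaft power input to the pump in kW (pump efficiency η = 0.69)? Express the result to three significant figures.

P_shaft ≈ 171 kW

V = 4Q/(πD²) = 1.995 m/s; Re = 8.81×10^5; ε/D = 4.26×10^-4; f = 0.01670
h_f = f(L/D)V²/2g = 2.472 m
Total head H = z + h_f = 19.8 + 2.472 = 22.27 m
P_hyd = ρgQH = 999.5·9.81·0.540·22.27 = 117.9 kW
P_shaft = P_hyd/η = 117.9/0.69 = 170.9 kW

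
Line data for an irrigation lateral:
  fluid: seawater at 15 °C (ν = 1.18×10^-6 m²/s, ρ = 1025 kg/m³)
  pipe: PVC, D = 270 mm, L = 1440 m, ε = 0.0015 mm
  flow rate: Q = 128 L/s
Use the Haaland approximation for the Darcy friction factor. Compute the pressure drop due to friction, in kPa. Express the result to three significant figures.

V = 4Q/(πD²) = 4·0.128/(π·0.270²) = 2.236 m/s
Re = VD/ν = 2.236·0.270/1.18×10^-6 = 5.12×10^5 → turbulent
ε/D = 0.0015/270 = 5.56×10^-6
Haaland: f = 0.01307
h_f = f(L/D)V²/(2g) = 0.01307·(1440/0.270)·2.236²/(2·9.81) = 17.76 m
Δp = ρg·h_f = 1025·9.81·17.76 = 178.6 kPa

Δp ≈ 179 kPa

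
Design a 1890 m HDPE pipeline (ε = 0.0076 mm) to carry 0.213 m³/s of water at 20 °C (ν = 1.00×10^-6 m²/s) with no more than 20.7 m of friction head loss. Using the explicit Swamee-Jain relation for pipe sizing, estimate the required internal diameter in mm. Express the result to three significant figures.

Swamee-Jain (Type III): D = 0.66·[ε^1.25·(LQ²/(gh_f))^4.75 + ν·Q^9.4·(L/(gh_f))^5.2]^0.04
LQ²/(gh_f) = 0.4223; L/(gh_f) = 9.307
Term 1 = ε^1.25·(…)^4.75 = 6.65×10^-9; Term 2 = ν·Q^9.4·(…)^5.2 = 5.30×10^-8
D = 0.66·(6.65×10^-9 + 5.30×10^-8)^0.04 = 0.3393 m = 339 mm
Check: V = 2.36 m/s, Re = 7.99×10^5, f = 0.01252, h_f = 19.7 m ≈ 20.7 m ✓

D ≈ 339 mm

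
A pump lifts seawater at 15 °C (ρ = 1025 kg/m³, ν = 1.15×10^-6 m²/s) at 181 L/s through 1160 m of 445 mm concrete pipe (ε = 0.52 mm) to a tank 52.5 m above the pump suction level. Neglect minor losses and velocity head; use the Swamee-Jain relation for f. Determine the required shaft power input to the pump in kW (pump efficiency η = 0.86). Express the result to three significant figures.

P_shaft ≈ 119 kW

V = 4Q/(πD²) = 1.164 m/s; Re = 4.50×10^5; ε/D = 0.00117; f = 0.02112
h_f = f(L/D)V²/2g = 3.800 m
Total head H = z + h_f = 52.5 + 3.800 = 56.30 m
P_hyd = ρgQH = 1025·9.81·0.181·56.30 = 102.5 kW
P_shaft = P_hyd/η = 102.5/0.86 = 119.1 kW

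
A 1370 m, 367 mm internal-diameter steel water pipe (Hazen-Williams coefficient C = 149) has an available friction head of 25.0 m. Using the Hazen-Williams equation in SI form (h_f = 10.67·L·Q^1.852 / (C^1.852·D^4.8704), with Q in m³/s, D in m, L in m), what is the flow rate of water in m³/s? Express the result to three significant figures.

Q ≈ 0.342 m³/s

Rearranging: Q = [h_f·C^1.852·D^4.8704 / (10.67·L)]^(1/1.852)
Q = [25.0·149^1.852·0.367^4.8704 / (10.67·1370)]^0.540 = 0.3422 m³/s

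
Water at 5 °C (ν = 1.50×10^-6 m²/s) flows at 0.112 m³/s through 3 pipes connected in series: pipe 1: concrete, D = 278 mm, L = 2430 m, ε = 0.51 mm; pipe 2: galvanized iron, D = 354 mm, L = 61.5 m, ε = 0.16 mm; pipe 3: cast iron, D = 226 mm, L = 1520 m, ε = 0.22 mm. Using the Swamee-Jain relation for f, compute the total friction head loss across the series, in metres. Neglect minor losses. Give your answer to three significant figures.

Pipe 1: V = 1.845 m/s, Re = 3.42×10^5, ε/D = 0.00183, f = 0.02360, h_1 = f(L/D)V²/2g = 35.79 m
Pipe 2: V = 1.138 m/s, Re = 2.69×10^5, ε/D = 4.52×10^-4, f = 0.01820, h_2 = f(L/D)V²/2g = 0.2087 m
Pipe 3: V = 2.792 m/s, Re = 4.21×10^5, ε/D = 9.73×10^-4, f = 0.02035, h_3 = f(L/D)V²/2g = 54.39 m
Series → Q common, losses add: H = Σh = 90.39 m

H ≈ 90.4 m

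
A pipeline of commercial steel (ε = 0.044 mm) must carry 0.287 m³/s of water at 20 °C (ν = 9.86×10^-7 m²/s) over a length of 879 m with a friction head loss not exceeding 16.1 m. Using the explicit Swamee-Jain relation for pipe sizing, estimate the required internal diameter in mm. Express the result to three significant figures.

Swamee-Jain (Type III): D = 0.66·[ε^1.25·(LQ²/(gh_f))^4.75 + ν·Q^9.4·(L/(gh_f))^5.2]^0.04
LQ²/(gh_f) = 0.4584; L/(gh_f) = 5.565
Term 1 = ε^1.25·(…)^4.75 = 8.82×10^-8; Term 2 = ν·Q^9.4·(…)^5.2 = 5.95×10^-8
D = 0.66·(8.82×10^-8 + 5.95×10^-8)^0.04 = 0.3518 m = 352 mm
Check: V = 2.95 m/s, Re = 1.05×10^6, f = 0.01381, h_f = 15.3 m ≈ 16.1 m ✓

D ≈ 352 mm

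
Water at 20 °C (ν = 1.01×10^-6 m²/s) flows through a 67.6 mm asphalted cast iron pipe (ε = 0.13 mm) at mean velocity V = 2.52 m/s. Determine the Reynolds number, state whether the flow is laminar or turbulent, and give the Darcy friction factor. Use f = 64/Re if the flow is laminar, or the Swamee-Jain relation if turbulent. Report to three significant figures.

Re ≈ 1.69×10^5; turbulent; f ≈ 0.0244

Re = VD/ν = 2.520·0.0676/1.01×10^-6 = 1.69×10^5
Re > 4000 → turbulent; ε/D = 0.00192
Swamee-Jain: f = 0.02444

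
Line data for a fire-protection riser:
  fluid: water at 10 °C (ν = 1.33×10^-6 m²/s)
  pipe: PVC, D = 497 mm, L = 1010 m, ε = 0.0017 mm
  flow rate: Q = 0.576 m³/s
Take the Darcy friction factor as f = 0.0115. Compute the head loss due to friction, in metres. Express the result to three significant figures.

V = 4Q/(πD²) = 4·0.576/(π·0.497²) = 2.969 m/s
h_f = f(L/D)V²/(2g) = 0.01150·(1010/0.497)·2.969²/(2·9.81) = 10.50 m

h_f ≈ 10.5 m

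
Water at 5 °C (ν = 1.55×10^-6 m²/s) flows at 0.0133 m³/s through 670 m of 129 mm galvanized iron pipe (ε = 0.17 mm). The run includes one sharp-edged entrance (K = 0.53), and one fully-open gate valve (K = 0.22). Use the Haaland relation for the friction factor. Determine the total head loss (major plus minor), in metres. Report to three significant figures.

V = 4Q/(πD²) = 1.018 m/s; V²/2g = 0.05278 m
Re = 8.47×10^4, ε/D = 0.00132 → f = 0.02332 (Haaland)
Major: h_f = f(L/D)·V²/2g = 0.02332·5194·0.05278 = 6.393 m
Minor: ΣK = 0.750; h_m = ΣK·V²/2g = 0.03958 m
Total H_L = 6.393 + 0.03958 = 6.432 m

H_L ≈ 6.43 m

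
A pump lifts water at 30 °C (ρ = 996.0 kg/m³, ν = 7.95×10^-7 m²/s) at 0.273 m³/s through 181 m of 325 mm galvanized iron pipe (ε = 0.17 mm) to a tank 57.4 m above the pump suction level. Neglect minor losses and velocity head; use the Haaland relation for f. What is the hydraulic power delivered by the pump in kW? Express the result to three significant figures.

V = 4Q/(πD²) = 3.291 m/s; Re = 1.35×10^6; ε/D = 5.23×10^-4; f = 0.01722
h_f = f(L/D)V²/2g = 5.294 m
Total head H = z + h_f = 57.4 + 5.294 = 62.69 m
P_hyd = ρgQH = 996.0·9.81·0.273·62.69 = 167.2 kW

P_hyd ≈ 167 kW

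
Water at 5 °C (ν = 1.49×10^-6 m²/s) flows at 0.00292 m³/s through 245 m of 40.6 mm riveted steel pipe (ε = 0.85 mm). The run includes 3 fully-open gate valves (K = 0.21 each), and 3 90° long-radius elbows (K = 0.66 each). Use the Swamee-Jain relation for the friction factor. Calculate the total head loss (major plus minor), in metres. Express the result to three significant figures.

H_L ≈ 79.6 m

V = 4Q/(πD²) = 2.255 m/s; V²/2g = 0.2593 m
Re = 6.15×10^4, ε/D = 0.0209 → f = 0.05044 (Swamee-Jain)
Major: h_f = f(L/D)·V²/2g = 0.05044·6034·0.2593 = 78.93 m
Minor: ΣK = 2.61; h_m = ΣK·V²/2g = 0.6767 m
Total H_L = 78.93 + 0.6767 = 79.60 m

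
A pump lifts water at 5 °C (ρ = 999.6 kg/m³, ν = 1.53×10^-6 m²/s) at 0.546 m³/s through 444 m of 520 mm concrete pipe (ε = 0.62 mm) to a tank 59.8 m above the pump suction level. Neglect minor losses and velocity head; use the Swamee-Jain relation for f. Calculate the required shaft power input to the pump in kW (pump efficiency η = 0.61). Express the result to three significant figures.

P_shaft ≈ 578 kW

V = 4Q/(πD²) = 2.571 m/s; Re = 8.74×10^5; ε/D = 0.00119; f = 0.02090
h_f = f(L/D)V²/2g = 6.013 m
Total head H = z + h_f = 59.8 + 6.013 = 65.81 m
P_hyd = ρgQH = 999.6·9.81·0.546·65.81 = 352.4 kW
P_shaft = P_hyd/η = 352.4/0.61 = 577.7 kW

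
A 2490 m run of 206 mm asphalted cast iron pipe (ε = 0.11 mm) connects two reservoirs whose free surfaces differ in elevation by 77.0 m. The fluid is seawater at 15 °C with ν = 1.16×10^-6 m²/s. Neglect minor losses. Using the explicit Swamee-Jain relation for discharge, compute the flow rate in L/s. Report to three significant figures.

Q ≈ 88.0 L/s

Swamee-Jain (Type II): Q = -0.965·√(gD⁵h_f/L)·ln[ε/(3.7D) + √(3.17ν²L/(gD³h_f))]
√(gD⁵h_f/L) = √(9.81·0.206⁵·77.0/2490) = 0.01061
ε/(3.7D) = 1.44×10^-4; √(3.17ν²L/(gD³h_f)) = 4.01×10^-5
Q = -0.965·0.01061·ln(1.844×10^-4) = 0.08802 m³/s
Check: V = 2.64 m/s, Re = 4.69×10^5, f = 0.01804, h_f = 77.5 m ≈ 77.0 m ✓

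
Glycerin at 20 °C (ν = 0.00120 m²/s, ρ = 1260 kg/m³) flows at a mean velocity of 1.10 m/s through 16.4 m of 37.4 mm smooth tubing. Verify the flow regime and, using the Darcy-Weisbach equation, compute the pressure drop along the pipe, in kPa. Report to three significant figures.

Re = VD/ν = 1.10·0.03740/0.00120 = 34.3 → laminar (Re < 2300)
f = 64/Re = 1.867
h_f = f(L/D)V²/(2g) = 1.867·(16.4/0.03740)·1.10²/(2·9.81) = 50.48 m
Δp = ρg·h_f = 1260·9.81·50.48 = 624.0 kPa

Δp ≈ 624 kPa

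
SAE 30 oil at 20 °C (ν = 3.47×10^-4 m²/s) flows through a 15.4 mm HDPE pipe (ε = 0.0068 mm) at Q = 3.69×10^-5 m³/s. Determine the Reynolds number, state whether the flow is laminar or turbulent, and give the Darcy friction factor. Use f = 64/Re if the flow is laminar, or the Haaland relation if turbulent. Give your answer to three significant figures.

Re ≈ 8.79; laminar; f = 64/Re ≈ 7.28

V = 4Q/(πD²) = 0.1981 m/s
Re = VD/ν = 0.1981·0.0154/3.47×10^-4 = 8.79
Re < 2300 → laminar → f = 64/Re = 7.279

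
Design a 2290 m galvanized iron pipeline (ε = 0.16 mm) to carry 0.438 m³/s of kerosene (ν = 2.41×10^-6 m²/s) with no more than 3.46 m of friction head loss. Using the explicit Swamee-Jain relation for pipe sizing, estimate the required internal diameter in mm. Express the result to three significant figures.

Swamee-Jain (Type III): D = 0.66·[ε^1.25·(LQ²/(gh_f))^4.75 + ν·Q^9.4·(L/(gh_f))^5.2]^0.04
LQ²/(gh_f) = 12.94; L/(gh_f) = 67.47
Term 1 = ε^1.25·(…)^4.75 = 3.45; Term 2 = ν·Q^9.4·(…)^5.2 = 3.34
D = 0.66·(3.45 + 3.34)^0.04 = 0.7125 m = 713 mm
Check: V = 1.10 m/s, Re = 3.25×10^5, f = 0.01637, h_f = 3.24 m ≈ 3.46 m ✓

D ≈ 713 mm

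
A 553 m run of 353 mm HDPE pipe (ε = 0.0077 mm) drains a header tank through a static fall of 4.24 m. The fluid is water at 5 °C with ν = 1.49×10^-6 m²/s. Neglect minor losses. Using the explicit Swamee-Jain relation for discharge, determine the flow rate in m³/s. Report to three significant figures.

Swamee-Jain (Type II): Q = -0.965·√(gD⁵h_f/L)·ln[ε/(3.7D) + √(3.17ν²L/(gD³h_f))]
√(gD⁵h_f/L) = √(9.81·0.353⁵·4.24/553) = 0.02030
ε/(3.7D) = 5.90×10^-6; √(3.17ν²L/(gD³h_f)) = 4.61×10^-5
Q = -0.965·0.02030·ln(5.202×10^-5) = 0.1933 m³/s
Check: V = 1.97 m/s, Re = 4.68×10^5, f = 0.01358, h_f = 4.23 m ≈ 4.24 m ✓

Q ≈ 0.193 m³/s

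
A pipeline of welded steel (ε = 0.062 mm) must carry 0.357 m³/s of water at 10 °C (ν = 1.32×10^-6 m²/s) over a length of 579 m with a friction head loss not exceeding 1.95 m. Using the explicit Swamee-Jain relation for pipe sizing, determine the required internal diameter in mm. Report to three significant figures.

D ≈ 543 mm

Swamee-Jain (Type III): D = 0.66·[ε^1.25·(LQ²/(gh_f))^4.75 + ν·Q^9.4·(L/(gh_f))^5.2]^0.04
LQ²/(gh_f) = 3.858; L/(gh_f) = 30.27
Term 1 = ε^1.25·(…)^4.75 = 0.00335; Term 2 = ν·Q^9.4·(…)^5.2 = 0.00414
D = 0.66·(0.00335 + 0.00414)^0.04 = 0.5427 m = 543 mm
Check: V = 1.54 m/s, Re = 6.35×10^5, f = 0.01427, h_f = 1.85 m ≈ 1.95 m ✓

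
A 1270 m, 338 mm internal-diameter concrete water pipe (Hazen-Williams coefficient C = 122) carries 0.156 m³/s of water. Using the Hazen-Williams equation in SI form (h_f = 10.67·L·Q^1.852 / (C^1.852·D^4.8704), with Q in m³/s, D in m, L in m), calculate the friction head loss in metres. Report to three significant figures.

h_f ≈ 11.7 m

h_f = 10.67·1270·0.156^1.852 / (122^1.852·0.338^4.8704) = 11.70 m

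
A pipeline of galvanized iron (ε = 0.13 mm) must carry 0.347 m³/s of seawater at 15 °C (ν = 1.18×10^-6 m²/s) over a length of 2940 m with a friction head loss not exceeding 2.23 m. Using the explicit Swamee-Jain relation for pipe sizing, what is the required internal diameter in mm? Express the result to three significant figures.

Swamee-Jain (Type III): D = 0.66·[ε^1.25·(LQ²/(gh_f))^4.75 + ν·Q^9.4·(L/(gh_f))^5.2]^0.04
LQ²/(gh_f) = 16.18; L/(gh_f) = 134.4
Term 1 = ε^1.25·(…)^4.75 = 7.68; Term 2 = ν·Q^9.4·(…)^5.2 = 6.58
D = 0.66·(7.68 + 6.58)^0.04 = 0.7340 m = 734 mm
Check: V = 0.820 m/s, Re = 5.10×10^5, f = 0.01526, h_f = 2.10 m ≈ 2.23 m ✓

D ≈ 734 mm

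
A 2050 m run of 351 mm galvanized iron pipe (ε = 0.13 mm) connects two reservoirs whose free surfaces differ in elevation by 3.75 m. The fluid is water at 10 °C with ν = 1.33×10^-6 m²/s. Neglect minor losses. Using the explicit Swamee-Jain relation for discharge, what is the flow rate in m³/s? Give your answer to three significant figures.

Q ≈ 0.0811 m³/s

Swamee-Jain (Type II): Q = -0.965·√(gD⁵h_f/L)·ln[ε/(3.7D) + √(3.17ν²L/(gD³h_f))]
√(gD⁵h_f/L) = √(9.81·0.351⁵·3.75/2050) = 0.009778
ε/(3.7D) = 1.00×10^-4; √(3.17ν²L/(gD³h_f)) = 8.50×10^-5
Q = -0.965·0.009778·ln(1.851×10^-4) = 0.08109 m³/s
Check: V = 0.838 m/s, Re = 2.21×10^5, f = 0.01803, h_f = 3.77 m ≈ 3.75 m ✓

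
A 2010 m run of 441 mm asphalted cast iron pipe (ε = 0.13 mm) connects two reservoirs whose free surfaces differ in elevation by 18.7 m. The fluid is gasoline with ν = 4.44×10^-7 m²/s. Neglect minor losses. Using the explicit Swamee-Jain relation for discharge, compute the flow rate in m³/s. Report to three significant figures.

Q ≈ 0.351 m³/s

Swamee-Jain (Type II): Q = -0.965·√(gD⁵h_f/L)·ln[ε/(3.7D) + √(3.17ν²L/(gD³h_f))]
√(gD⁵h_f/L) = √(9.81·0.441⁵·18.7/2010) = 0.03902
ε/(3.7D) = 7.97×10^-5; √(3.17ν²L/(gD³h_f)) = 8.94×10^-6
Q = -0.965·0.03902·ln(8.861×10^-5) = 0.3513 m³/s
Check: V = 2.30 m/s, Re = 2.28×10^6, f = 0.01529, h_f = 18.8 m ≈ 18.7 m ✓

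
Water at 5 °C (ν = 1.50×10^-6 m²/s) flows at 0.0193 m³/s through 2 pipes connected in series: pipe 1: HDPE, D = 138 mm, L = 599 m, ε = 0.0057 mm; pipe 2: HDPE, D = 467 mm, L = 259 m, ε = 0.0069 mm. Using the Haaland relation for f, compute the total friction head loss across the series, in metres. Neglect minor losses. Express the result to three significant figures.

Pipe 1: V = 1.290 m/s, Re = 1.19×10^5, ε/D = 4.13×10^-5, f = 0.01739, h_1 = f(L/D)V²/2g = 6.407 m
Pipe 2: V = 0.1127 m/s, Re = 3.51×10^4, ε/D = 1.48×10^-5, f = 0.02250, h_2 = f(L/D)V²/2g = 0.008074 m
Series → Q common, losses add: H = Σh = 6.415 m

H ≈ 6.41 m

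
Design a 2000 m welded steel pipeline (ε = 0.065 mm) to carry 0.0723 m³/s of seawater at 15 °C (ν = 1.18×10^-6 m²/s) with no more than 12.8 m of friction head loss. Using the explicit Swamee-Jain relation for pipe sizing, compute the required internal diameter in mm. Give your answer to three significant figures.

Swamee-Jain (Type III): D = 0.66·[ε^1.25·(LQ²/(gh_f))^4.75 + ν·Q^9.4·(L/(gh_f))^5.2]^0.04
LQ²/(gh_f) = 0.08326; L/(gh_f) = 15.93
Term 1 = ε^1.25·(…)^4.75 = 4.35×10^-11; Term 2 = ν·Q^9.4·(…)^5.2 = 3.97×10^-11
D = 0.66·(4.35×10^-11 + 3.97×10^-11)^0.04 = 0.2608 m = 261 mm
Check: V = 1.35 m/s, Re = 2.99×10^5, f = 0.01670, h_f = 11.9 m ≈ 12.8 m ✓

D ≈ 261 mm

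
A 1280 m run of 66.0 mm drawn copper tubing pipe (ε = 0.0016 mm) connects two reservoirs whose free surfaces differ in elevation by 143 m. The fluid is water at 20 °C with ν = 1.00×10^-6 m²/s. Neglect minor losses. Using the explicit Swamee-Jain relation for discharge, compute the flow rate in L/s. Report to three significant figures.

Q ≈ 10.3 L/s

Swamee-Jain (Type II): Q = -0.965·√(gD⁵h_f/L)·ln[ε/(3.7D) + √(3.17ν²L/(gD³h_f))]
√(gD⁵h_f/L) = √(9.81·0.0660⁵·143/1280) = 0.001172
ε/(3.7D) = 6.55×10^-6; √(3.17ν²L/(gD³h_f)) = 1.00×10^-4
Q = -0.965·0.001172·ln(1.069×10^-4) = 0.01034 m³/s
Check: V = 3.02 m/s, Re = 1.99×10^5, f = 0.01576, h_f = 142 m ≈ 143 m ✓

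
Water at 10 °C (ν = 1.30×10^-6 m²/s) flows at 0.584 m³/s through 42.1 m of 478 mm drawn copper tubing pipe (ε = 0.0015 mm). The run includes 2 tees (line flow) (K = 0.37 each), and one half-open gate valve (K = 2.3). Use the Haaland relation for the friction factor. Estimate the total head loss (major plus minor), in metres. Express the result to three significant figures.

H_L ≈ 2.18 m

V = 4Q/(πD²) = 3.254 m/s; V²/2g = 0.5398 m
Re = 1.20×10^6, ε/D = 3.14×10^-6 → f = 0.01130 (Haaland)
Major: h_f = f(L/D)·V²/2g = 0.01130·88.08·0.5398 = 0.5374 m
Minor: ΣK = 3.04; h_m = ΣK·V²/2g = 1.641 m
Total H_L = 0.5374 + 1.641 = 2.178 m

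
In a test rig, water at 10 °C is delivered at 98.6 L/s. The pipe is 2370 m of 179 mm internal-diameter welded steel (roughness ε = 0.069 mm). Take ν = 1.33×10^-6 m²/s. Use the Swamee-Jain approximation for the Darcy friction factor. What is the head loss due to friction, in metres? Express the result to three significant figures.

h_f ≈ 176 m

V = 4Q/(πD²) = 4·0.0986/(π·0.179²) = 3.918 m/s
Re = VD/ν = 3.918·0.179/1.33×10^-6 = 5.27×10^5 → turbulent
ε/D = 0.069/179 = 3.85×10^-4
Swamee-Jain: f = 0.01696
h_f = f(L/D)V²/(2g) = 0.01696·(2370/0.179)·3.918²/(2·9.81) = 175.7 m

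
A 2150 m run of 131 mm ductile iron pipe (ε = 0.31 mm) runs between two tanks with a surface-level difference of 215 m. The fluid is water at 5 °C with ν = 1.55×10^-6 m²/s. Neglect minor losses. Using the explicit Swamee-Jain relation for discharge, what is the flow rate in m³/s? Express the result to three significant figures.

Q ≈ 0.0431 m³/s

Swamee-Jain (Type II): Q = -0.965·√(gD⁵h_f/L)·ln[ε/(3.7D) + √(3.17ν²L/(gD³h_f))]
√(gD⁵h_f/L) = √(9.81·0.131⁵·215/2150) = 0.006152
ε/(3.7D) = 6.40×10^-4; √(3.17ν²L/(gD³h_f)) = 5.88×10^-5
Q = -0.965·0.006152·ln(6.983×10^-4) = 0.04314 m³/s
Check: V = 3.20 m/s, Re = 2.71×10^5, f = 0.02525, h_f = 216 m ≈ 215 m ✓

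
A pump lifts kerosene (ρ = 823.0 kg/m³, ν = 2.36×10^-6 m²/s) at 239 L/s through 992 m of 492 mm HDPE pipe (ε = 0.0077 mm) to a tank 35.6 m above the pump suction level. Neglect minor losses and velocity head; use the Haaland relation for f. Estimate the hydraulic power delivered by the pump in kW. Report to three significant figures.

V = 4Q/(πD²) = 1.257 m/s; Re = 2.62×10^5; ε/D = 1.57×10^-5; f = 0.01483
h_f = f(L/D)V²/2g = 2.408 m
Total head H = z + h_f = 35.6 + 2.408 = 38.01 m
P_hyd = ρgQH = 823.0·9.81·0.239·38.01 = 73.34 kW

P_hyd ≈ 73.3 kW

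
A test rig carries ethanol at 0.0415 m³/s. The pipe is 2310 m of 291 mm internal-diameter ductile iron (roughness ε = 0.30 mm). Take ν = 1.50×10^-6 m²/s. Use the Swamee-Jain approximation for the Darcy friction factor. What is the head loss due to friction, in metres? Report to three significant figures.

h_f ≈ 3.48 m

V = 4Q/(πD²) = 4·0.0415/(π·0.291²) = 0.6240 m/s
Re = VD/ν = 0.6240·0.291/1.50×10^-6 = 1.21×10^5 → turbulent
ε/D = 0.30/291 = 0.00103
Swamee-Jain: f = 0.02208
h_f = f(L/D)V²/(2g) = 0.02208·(2310/0.291)·0.6240²/(2·9.81) = 3.478 m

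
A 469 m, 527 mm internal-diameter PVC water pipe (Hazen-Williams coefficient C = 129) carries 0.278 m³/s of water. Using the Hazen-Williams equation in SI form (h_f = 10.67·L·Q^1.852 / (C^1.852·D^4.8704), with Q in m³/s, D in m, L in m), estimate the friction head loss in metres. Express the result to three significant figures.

h_f ≈ 1.31 m

h_f = 10.67·469·0.278^1.852 / (129^1.852·0.527^4.8704) = 1.306 m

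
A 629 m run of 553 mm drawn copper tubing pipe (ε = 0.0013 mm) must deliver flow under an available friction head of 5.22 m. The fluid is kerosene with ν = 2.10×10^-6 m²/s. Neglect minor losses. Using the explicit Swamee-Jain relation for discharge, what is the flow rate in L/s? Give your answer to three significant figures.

Q ≈ 647 L/s

Swamee-Jain (Type II): Q = -0.965·√(gD⁵h_f/L)·ln[ε/(3.7D) + √(3.17ν²L/(gD³h_f))]
√(gD⁵h_f/L) = √(9.81·0.553⁵·5.22/629) = 0.06489
ε/(3.7D) = 6.35×10^-7; √(3.17ν²L/(gD³h_f)) = 3.19×10^-5
Q = -0.965·0.06489·ln(3.250×10^-5) = 0.6471 m³/s
Check: V = 2.69 m/s, Re = 7.09×10^5, f = 0.01236, h_f = 5.20 m ≈ 5.22 m ✓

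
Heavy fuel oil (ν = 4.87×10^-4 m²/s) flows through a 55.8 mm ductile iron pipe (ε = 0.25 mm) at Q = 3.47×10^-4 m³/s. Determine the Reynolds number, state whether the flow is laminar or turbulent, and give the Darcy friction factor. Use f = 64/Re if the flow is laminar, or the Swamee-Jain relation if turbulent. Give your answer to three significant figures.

V = 4Q/(πD²) = 0.1419 m/s
Re = VD/ν = 0.1419·0.0558/4.87×10^-4 = 16.3
Re < 2300 → laminar → f = 64/Re = 3.936

Re ≈ 16.3; laminar; f = 64/Re ≈ 3.94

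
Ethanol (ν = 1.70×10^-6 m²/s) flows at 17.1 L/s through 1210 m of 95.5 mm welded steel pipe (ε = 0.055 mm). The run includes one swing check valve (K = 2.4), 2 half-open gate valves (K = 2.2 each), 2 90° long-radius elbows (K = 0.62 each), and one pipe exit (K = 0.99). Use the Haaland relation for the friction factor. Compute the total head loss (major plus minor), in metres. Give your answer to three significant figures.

V = 4Q/(πD²) = 2.387 m/s; V²/2g = 0.2905 m
Re = 1.34×10^5, ε/D = 5.76×10^-4 → f = 0.01973 (Haaland)
Major: h_f = f(L/D)·V²/2g = 0.01973·12670·0.2905 = 72.60 m
Minor: ΣK = 9.03; h_m = ΣK·V²/2g = 2.623 m
Total H_L = 72.60 + 2.623 = 75.22 m

H_L ≈ 75.2 m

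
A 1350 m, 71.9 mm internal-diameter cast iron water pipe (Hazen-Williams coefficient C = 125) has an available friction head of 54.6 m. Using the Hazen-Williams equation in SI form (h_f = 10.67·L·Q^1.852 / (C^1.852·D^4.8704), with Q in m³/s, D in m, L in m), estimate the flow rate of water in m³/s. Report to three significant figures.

Rearranging: Q = [h_f·C^1.852·D^4.8704 / (10.67·L)]^(1/1.852)
Q = [54.6·125^1.852·0.0719^4.8704 / (10.67·1350)]^0.540 = 0.006066 m³/s

Q ≈ 0.00607 m³/s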